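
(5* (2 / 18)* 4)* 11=220 / 9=24.44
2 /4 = 1 /2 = 0.50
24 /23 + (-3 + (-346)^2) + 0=2753423 /23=119714.04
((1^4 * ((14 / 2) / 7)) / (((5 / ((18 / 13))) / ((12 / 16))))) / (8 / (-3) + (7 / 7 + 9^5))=81 / 23028460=0.00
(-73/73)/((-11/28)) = 2.55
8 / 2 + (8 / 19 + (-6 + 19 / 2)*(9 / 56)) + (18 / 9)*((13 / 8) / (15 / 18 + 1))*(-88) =-151.02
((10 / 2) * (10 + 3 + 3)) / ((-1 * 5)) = -16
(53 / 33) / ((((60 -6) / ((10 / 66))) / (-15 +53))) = 5035 / 29403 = 0.17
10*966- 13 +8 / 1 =9655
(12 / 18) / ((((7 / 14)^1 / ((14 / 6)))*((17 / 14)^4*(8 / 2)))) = 268912 / 751689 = 0.36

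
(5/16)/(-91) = -0.00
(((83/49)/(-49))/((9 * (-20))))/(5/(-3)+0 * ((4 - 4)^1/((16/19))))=-0.00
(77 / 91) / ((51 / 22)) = 242 / 663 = 0.37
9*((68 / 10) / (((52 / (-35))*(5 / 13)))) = -1071 / 10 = -107.10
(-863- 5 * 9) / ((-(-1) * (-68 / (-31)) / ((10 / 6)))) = -35185 / 51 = -689.90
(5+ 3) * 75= 600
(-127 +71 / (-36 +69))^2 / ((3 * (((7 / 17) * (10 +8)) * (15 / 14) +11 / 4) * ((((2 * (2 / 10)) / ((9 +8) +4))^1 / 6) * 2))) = 20199536000 / 263901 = 76542.10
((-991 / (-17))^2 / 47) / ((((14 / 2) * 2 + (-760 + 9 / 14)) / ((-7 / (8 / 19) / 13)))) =914317411 / 7370407460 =0.12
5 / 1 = 5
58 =58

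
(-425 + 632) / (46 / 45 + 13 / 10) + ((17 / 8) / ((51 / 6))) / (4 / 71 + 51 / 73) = 292680007 / 3271268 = 89.47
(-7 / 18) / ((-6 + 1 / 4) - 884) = 0.00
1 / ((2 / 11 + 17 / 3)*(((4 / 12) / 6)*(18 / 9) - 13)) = -297 / 22388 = -0.01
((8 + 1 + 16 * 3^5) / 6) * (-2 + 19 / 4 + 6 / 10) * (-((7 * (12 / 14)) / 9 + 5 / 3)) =-203077 / 40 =-5076.92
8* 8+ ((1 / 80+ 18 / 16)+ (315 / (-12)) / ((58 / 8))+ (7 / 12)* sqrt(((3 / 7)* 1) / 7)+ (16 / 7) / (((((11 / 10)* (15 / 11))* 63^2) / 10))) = sqrt(3) / 12+ 11896228331 / 193369680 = 61.66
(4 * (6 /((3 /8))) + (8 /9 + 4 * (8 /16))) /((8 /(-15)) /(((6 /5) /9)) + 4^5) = 301 /4590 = 0.07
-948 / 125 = -7.58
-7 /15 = -0.47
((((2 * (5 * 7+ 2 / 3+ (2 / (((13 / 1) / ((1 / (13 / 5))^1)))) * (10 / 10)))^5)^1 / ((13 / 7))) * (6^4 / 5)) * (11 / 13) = 76862166511329508770847232 / 349471276837215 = 219938437307.20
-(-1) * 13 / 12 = 13 / 12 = 1.08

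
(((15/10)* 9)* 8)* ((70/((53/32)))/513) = 8960/1007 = 8.90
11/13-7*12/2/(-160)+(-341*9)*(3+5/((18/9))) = -17553527/1040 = -16878.39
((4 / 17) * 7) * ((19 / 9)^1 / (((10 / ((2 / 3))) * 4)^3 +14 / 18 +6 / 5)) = 2660 / 165241513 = 0.00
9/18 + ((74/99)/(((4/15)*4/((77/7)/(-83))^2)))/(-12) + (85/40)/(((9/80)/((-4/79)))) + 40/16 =320150179/156738528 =2.04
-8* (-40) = 320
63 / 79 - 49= -3808 / 79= -48.20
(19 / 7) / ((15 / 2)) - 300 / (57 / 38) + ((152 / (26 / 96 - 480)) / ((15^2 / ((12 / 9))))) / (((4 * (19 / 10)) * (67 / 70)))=-97021212214 / 485984835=-199.64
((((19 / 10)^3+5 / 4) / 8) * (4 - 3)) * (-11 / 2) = -89199 / 16000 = -5.57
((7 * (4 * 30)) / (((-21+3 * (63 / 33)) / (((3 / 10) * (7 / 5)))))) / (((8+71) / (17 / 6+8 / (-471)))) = -204281 / 248060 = -0.82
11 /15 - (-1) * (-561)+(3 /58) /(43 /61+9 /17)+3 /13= -1621384207 /2895360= -559.99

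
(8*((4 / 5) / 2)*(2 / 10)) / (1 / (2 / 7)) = 32 / 175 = 0.18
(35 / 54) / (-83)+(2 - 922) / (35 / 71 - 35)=29267849 / 1098090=26.65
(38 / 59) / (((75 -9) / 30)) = 190 / 649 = 0.29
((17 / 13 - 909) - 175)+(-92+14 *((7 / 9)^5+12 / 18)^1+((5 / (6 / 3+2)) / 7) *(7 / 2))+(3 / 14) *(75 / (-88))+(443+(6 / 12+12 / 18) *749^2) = 618301623698749 / 945728784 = 653783.23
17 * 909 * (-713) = -11017989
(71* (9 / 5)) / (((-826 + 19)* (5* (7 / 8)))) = -1704 / 47075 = -0.04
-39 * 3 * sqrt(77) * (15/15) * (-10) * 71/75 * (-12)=-66456 * sqrt(77)/5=-116629.81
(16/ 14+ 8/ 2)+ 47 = 365/ 7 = 52.14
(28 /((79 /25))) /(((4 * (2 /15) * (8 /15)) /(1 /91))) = 5625 /16432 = 0.34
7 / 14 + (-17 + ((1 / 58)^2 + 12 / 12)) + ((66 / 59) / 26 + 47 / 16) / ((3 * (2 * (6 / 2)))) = -2848673327 / 185773536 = -15.33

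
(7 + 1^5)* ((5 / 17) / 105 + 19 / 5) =54304 / 1785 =30.42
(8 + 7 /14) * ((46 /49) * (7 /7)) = 391 /49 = 7.98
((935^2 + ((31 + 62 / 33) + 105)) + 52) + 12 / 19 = 548258525 / 627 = 874415.51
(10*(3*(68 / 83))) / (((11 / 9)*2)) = 9180 / 913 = 10.05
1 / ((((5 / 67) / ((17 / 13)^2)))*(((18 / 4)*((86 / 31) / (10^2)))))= 12005060 / 65403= 183.56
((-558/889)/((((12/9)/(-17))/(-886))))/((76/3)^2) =-56731023/5134864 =-11.05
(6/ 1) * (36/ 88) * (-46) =-1242/ 11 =-112.91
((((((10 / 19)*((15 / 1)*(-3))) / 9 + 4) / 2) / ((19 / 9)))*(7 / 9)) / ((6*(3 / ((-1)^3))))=-91 / 6498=-0.01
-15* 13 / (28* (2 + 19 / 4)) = -65 / 63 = -1.03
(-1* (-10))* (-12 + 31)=190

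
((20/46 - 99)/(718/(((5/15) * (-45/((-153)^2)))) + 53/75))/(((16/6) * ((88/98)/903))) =22569288525/680373728672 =0.03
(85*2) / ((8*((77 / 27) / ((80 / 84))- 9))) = -3825 / 1081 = -3.54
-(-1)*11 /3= 11 /3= 3.67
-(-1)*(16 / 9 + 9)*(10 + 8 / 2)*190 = 258020 / 9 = 28668.89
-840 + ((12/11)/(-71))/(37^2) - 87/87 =-899187961/1069189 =-841.00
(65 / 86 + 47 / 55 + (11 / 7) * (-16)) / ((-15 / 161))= 252.58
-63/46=-1.37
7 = 7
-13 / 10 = -1.30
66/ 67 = 0.99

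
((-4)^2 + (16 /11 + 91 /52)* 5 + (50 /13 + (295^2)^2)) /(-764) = -4331956578017 /437008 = -9912762.65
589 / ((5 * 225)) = 589 / 1125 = 0.52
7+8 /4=9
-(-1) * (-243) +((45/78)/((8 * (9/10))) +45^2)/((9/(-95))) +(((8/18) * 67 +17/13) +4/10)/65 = -19728916619/912600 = -21618.36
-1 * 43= -43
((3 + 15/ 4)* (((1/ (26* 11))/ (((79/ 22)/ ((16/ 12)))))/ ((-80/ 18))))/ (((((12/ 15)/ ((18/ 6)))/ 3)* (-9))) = 81/ 32864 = 0.00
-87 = -87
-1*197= -197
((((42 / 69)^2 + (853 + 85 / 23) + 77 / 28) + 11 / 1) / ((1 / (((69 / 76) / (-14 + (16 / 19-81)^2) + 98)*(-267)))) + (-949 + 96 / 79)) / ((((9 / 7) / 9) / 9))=-2221663599492595359003 / 1547587595600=-1435565654.45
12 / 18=2 / 3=0.67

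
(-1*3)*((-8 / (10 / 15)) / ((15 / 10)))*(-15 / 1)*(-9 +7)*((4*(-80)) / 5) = -46080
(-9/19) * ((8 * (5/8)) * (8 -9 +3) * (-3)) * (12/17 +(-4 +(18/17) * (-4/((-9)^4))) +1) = -32.61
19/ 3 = 6.33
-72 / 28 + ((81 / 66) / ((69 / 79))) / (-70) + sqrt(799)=-13113 / 5060 + sqrt(799)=25.68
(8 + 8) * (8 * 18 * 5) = 11520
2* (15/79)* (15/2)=225/79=2.85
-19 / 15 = -1.27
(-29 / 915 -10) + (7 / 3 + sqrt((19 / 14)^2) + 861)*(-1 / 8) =-4034911 / 34160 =-118.12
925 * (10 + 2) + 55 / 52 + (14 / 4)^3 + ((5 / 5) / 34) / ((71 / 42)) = 1398877767 / 125528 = 11143.95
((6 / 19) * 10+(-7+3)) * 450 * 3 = -21600 / 19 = -1136.84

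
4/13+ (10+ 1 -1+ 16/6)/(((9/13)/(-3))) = -6386/117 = -54.58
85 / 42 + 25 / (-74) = 1310 / 777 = 1.69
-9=-9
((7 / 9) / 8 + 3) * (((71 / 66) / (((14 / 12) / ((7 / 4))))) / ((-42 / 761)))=-90.56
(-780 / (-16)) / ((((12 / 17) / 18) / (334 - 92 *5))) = -626535 / 4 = -156633.75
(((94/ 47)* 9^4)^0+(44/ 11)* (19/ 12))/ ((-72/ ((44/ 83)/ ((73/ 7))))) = -847/ 163593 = -0.01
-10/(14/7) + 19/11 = -36/11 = -3.27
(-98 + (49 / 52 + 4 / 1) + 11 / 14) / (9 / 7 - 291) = 33587 / 105456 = 0.32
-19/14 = -1.36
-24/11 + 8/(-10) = -164/55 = -2.98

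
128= 128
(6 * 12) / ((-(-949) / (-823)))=-59256 / 949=-62.44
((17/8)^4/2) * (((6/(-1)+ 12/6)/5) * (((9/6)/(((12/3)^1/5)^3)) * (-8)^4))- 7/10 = -31320599/320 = -97876.87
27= 27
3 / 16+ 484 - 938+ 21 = -6925 / 16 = -432.81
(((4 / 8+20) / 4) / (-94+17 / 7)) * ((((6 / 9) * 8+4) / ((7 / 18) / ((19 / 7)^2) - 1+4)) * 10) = -21757470 / 12715517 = -1.71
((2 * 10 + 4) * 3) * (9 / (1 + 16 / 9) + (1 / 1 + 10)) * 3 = 76896 / 25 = 3075.84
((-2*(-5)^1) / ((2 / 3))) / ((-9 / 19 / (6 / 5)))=-38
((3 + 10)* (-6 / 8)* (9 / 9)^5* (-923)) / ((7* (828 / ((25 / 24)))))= 299975 / 185472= 1.62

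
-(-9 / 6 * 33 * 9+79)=733 / 2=366.50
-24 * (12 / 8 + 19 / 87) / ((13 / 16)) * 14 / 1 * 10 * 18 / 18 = -206080 / 29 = -7106.21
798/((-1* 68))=-399/34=-11.74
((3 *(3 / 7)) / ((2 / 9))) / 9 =9 / 14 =0.64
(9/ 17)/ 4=9/ 68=0.13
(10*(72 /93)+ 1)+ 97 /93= 910 /93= 9.78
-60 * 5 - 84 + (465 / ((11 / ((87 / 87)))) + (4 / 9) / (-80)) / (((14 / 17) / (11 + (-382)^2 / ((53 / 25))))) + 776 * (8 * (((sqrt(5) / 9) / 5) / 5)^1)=6208 * sqrt(5) / 225 + 5190464579539 / 1469160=3533008.81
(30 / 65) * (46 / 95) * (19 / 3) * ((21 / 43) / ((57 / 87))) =56028 / 53105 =1.06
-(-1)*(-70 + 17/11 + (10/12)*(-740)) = -22609/33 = -685.12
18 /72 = 1 /4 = 0.25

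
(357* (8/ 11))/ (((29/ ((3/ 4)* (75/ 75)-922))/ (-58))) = 478380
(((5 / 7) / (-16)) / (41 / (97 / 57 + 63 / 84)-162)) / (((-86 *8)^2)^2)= 13 / 9478570097246208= 0.00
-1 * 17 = -17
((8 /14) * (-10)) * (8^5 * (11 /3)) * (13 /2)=-4462689.52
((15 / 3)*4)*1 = 20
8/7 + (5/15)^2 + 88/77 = 151/63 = 2.40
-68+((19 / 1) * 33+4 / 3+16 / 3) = 1697 / 3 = 565.67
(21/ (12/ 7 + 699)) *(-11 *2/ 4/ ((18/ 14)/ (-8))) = 15092/ 14715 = 1.03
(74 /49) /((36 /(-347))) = -12839 /882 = -14.56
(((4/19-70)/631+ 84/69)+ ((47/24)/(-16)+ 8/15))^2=2.30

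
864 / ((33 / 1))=288 / 11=26.18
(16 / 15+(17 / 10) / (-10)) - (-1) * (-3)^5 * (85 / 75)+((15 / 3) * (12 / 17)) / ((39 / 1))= -18193571 / 66300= -274.41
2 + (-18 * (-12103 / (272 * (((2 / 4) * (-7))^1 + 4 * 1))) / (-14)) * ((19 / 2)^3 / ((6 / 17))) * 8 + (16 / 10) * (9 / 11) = -2223598.75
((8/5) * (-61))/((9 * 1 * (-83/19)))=9272/3735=2.48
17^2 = 289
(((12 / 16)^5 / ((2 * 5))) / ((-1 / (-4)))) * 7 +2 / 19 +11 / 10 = 90943 / 48640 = 1.87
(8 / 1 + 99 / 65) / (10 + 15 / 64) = 39616 / 42575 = 0.93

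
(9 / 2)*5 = 45 / 2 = 22.50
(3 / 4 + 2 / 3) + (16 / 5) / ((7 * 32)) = 601 / 420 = 1.43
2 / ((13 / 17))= 2.62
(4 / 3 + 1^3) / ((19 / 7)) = 49 / 57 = 0.86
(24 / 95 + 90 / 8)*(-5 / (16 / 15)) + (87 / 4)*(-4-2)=-224253 / 1216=-184.42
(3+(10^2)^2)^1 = 10003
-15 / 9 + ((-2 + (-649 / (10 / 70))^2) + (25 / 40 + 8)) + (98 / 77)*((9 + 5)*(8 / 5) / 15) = 136216448669 / 6600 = 20638855.86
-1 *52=-52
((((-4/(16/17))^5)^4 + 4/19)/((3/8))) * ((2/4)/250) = 77220396726308275972141523/3917010173952000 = 19714116966.00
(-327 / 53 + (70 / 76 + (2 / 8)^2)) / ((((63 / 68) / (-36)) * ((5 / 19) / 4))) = 5682148 / 1855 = 3063.15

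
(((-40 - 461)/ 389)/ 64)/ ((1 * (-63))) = 167/ 522816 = 0.00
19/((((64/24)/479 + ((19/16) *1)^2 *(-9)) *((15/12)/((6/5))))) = -1.44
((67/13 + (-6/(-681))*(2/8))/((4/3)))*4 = 91293/5902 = 15.47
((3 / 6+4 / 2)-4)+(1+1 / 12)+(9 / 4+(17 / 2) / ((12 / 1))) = 61 / 24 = 2.54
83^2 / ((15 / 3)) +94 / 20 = 2765 / 2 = 1382.50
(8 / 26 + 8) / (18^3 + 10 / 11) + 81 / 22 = 33794361 / 9175166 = 3.68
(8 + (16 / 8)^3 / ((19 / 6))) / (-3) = -200 / 57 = -3.51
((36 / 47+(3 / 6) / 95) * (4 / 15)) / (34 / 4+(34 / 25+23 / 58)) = 199723 / 9960522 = 0.02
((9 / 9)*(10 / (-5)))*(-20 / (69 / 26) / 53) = 0.28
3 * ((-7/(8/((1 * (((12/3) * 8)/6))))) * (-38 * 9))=4788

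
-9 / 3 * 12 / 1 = -36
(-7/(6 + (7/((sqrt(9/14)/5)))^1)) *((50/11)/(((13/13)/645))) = 6095250/92543 - 11851875 *sqrt(14)/92543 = -413.33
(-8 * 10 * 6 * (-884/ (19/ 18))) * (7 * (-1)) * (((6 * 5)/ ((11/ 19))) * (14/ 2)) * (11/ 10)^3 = -6792641856/ 5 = -1358528371.20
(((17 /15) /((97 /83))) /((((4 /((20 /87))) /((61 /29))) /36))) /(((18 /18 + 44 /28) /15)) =6024970 /244731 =24.62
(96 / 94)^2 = 2304 / 2209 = 1.04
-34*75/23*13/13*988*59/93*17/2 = -421159700/713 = -590686.82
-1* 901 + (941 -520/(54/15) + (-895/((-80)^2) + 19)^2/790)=-1211430749071/11649024000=-103.99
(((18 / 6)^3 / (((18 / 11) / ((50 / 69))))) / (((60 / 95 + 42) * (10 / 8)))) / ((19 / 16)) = 0.19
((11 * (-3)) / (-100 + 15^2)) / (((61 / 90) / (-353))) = 209682 / 1525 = 137.50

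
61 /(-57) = -61 /57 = -1.07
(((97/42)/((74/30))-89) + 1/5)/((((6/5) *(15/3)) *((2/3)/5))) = -227567/2072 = -109.83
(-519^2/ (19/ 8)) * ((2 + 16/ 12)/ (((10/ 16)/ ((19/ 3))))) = -3830912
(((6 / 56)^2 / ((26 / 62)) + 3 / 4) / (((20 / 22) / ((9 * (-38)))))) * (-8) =14903163 / 6370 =2339.59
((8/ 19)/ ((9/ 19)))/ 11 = 8/ 99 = 0.08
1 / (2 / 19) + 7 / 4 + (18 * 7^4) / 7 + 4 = 6189.25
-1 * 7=-7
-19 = -19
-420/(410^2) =-21/8405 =-0.00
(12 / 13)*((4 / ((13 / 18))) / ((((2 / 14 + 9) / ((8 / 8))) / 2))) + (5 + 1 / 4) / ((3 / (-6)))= -3171 / 338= -9.38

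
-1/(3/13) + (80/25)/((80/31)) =-232/75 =-3.09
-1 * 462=-462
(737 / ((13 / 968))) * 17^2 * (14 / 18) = 1443240568 / 117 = 12335389.47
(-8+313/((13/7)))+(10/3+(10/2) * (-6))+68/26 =5323/39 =136.49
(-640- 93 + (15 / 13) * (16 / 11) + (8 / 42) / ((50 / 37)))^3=-165409415497059938569457 / 423141891046875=-390907681.32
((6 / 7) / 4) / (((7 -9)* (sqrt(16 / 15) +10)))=-225 / 20776 +3* sqrt(15) / 10388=-0.01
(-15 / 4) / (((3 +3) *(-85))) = 1 / 136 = 0.01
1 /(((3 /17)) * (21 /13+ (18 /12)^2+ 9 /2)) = 884 /1305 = 0.68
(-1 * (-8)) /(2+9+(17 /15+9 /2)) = 240 /499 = 0.48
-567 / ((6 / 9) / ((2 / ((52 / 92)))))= -39123 / 13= -3009.46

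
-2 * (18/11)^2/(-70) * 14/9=72/605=0.12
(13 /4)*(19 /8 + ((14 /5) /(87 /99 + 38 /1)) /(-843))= 445229889 /57683680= 7.72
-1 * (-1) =1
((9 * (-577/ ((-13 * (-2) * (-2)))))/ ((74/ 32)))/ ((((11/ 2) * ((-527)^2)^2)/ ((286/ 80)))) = 5193/ 14269678526585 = 0.00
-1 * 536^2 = -287296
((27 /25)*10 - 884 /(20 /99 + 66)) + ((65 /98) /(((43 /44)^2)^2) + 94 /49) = 253762195222 /2744835664865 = 0.09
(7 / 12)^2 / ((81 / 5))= 245 / 11664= 0.02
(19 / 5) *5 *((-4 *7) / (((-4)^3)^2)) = -133 / 1024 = -0.13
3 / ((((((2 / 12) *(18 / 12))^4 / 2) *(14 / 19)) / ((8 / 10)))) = 58368 / 35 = 1667.66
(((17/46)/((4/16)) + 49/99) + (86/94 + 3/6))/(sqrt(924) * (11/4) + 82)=-118930012/112905045 + 725183 * sqrt(231)/10264095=0.02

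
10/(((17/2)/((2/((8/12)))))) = 60/17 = 3.53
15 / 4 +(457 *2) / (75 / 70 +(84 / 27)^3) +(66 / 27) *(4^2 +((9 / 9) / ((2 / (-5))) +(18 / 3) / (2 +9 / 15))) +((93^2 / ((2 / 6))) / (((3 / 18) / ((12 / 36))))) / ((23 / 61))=157247563567981 / 1141927644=137703.61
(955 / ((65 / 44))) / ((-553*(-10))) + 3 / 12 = 52753 / 143780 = 0.37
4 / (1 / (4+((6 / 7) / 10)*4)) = 608 / 35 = 17.37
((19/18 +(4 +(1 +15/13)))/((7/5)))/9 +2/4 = 1129/1053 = 1.07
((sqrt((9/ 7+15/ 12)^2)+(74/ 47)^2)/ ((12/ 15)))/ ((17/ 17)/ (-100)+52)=12923625/ 107189516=0.12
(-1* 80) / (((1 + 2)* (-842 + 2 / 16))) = 128 / 4041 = 0.03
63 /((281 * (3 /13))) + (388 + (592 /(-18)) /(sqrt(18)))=381.22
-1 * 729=-729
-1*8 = -8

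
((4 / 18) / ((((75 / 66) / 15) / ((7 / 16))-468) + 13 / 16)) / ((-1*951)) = 2464 / 4924520505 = 0.00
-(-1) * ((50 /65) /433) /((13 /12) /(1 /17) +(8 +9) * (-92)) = -120 /104401063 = -0.00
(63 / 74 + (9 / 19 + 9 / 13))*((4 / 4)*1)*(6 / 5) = 110619 / 45695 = 2.42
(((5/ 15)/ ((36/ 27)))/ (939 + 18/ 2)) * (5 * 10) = 25/ 1896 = 0.01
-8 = -8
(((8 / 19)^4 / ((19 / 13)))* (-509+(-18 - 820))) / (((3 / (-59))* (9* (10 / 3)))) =705296384 / 37141485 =18.99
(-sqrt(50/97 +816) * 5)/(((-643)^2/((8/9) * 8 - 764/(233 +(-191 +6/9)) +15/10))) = 2663615 * sqrt(194)/11550111264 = 0.00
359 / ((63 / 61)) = 21899 / 63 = 347.60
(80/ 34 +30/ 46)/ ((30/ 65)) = 15275/ 2346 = 6.51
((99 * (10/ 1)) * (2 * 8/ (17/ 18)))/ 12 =23760/ 17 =1397.65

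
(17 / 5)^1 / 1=17 / 5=3.40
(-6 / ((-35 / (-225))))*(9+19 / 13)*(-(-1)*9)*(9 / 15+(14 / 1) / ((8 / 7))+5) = -842724 / 13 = -64824.92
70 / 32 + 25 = 435 / 16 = 27.19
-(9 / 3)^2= -9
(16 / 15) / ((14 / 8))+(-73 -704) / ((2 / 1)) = -387.89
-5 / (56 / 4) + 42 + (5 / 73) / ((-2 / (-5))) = 21367 / 511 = 41.81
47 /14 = 3.36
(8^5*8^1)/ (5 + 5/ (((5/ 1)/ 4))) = 262144/ 9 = 29127.11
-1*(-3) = 3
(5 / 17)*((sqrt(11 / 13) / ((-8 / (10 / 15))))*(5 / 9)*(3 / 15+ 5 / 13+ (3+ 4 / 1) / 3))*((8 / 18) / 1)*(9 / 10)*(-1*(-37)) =-21053*sqrt(143) / 465426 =-0.54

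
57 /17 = 3.35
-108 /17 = -6.35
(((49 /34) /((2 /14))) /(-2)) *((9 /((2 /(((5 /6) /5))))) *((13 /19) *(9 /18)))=-13377 /10336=-1.29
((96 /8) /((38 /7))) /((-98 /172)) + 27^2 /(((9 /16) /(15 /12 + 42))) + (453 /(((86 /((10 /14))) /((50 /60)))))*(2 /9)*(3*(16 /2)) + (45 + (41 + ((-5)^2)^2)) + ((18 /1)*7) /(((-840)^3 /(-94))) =36366516754133 /640528000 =56775.84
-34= -34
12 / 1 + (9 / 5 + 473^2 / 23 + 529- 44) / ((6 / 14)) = 23845.01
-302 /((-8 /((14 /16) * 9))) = 9513 /32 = 297.28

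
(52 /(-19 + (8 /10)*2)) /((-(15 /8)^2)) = 3328 /3915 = 0.85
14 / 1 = 14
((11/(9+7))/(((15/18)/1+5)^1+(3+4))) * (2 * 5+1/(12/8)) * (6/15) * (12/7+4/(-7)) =64/245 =0.26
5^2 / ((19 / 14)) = 350 / 19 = 18.42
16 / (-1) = -16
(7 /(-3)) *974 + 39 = -6701 /3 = -2233.67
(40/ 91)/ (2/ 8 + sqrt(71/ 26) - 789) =-504800/ 905812299 - 320 * sqrt(1846)/ 11775559887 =-0.00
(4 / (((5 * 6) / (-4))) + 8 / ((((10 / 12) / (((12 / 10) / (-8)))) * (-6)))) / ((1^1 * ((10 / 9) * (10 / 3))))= -99 / 1250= -0.08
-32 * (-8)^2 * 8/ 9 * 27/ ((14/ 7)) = -24576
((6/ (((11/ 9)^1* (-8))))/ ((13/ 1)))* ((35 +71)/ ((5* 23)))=-1431/ 32890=-0.04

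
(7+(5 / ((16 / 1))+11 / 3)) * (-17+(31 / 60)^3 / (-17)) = -1936067521 / 10368000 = -186.73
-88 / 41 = -2.15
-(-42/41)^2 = -1764/1681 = -1.05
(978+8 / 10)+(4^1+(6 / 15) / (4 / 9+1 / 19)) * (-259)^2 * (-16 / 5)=-2189590482 / 2125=-1030395.52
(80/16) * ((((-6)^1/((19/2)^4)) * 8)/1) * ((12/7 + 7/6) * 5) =-387200/912247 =-0.42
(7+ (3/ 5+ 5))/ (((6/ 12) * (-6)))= -21/ 5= -4.20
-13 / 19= -0.68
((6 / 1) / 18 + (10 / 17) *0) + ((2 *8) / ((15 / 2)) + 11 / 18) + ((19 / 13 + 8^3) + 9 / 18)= 302468 / 585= 517.04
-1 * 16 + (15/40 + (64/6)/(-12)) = -1189/72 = -16.51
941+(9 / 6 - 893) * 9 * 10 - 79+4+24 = -79345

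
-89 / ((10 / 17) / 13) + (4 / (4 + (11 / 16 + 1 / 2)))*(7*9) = -1592207 / 830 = -1918.32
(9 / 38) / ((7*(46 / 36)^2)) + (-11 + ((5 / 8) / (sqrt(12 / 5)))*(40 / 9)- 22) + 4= -2038895 / 70357 + 25*sqrt(15) / 54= -27.19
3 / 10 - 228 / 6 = -377 / 10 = -37.70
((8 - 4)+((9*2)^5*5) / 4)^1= 2361964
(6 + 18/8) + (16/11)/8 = 371/44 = 8.43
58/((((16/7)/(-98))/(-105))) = 1044435/4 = 261108.75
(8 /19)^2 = 64 /361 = 0.18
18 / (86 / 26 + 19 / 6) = 1404 / 505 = 2.78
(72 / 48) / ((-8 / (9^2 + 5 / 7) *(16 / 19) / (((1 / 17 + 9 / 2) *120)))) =-18951075 / 1904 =-9953.30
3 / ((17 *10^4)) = 3 / 170000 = 0.00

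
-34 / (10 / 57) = -969 / 5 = -193.80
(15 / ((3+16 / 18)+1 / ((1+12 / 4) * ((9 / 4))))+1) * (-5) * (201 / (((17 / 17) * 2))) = -19095 / 8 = -2386.88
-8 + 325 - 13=304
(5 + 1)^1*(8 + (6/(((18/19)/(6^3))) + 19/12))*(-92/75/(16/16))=-760426/75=-10139.01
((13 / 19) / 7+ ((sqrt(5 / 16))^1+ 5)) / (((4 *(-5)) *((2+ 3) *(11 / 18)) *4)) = -3051 / 146300 - 9 *sqrt(5) / 8800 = -0.02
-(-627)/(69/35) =318.04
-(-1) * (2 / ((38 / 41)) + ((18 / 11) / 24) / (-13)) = 23395 / 10868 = 2.15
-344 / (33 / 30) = -3440 / 11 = -312.73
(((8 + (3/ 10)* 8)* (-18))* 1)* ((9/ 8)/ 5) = -1053/ 25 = -42.12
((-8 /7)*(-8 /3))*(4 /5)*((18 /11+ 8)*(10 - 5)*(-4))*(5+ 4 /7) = -1411072 /539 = -2617.94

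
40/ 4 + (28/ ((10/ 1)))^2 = 446/ 25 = 17.84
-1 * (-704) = 704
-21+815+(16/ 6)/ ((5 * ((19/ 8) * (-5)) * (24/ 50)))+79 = 149267/ 171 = 872.91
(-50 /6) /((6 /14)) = -175 /9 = -19.44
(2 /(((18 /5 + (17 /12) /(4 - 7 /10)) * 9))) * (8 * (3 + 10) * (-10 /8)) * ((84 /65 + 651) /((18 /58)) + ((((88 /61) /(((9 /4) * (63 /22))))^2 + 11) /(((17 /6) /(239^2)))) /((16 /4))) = -11205035868619941260 /27040672655199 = -414377.11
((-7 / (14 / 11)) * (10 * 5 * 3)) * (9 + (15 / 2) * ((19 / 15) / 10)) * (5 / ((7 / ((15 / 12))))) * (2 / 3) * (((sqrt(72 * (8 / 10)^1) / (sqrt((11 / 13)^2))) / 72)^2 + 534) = -28931759275 / 11088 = -2609285.65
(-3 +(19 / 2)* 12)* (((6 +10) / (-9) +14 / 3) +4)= 2294 / 3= 764.67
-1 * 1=-1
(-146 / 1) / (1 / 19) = -2774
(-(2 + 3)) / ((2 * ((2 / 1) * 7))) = -0.18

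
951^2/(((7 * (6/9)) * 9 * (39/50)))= 2512225/91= 27606.87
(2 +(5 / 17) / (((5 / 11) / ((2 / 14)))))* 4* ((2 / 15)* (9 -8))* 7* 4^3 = 42496 / 85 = 499.95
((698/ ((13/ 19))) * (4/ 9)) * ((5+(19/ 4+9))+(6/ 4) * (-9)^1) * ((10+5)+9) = 742672/ 13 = 57128.62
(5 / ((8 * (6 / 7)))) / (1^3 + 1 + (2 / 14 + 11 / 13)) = 3185 / 13056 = 0.24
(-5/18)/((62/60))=-25/93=-0.27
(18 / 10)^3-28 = -22.17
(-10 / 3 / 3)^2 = 100 / 81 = 1.23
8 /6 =4 /3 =1.33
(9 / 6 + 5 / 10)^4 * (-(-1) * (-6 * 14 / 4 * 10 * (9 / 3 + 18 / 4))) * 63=-1587600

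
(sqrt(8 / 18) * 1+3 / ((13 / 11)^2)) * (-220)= -313940 / 507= -619.21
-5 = -5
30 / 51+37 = 639 / 17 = 37.59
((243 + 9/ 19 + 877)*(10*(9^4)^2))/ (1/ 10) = 91642164336900/ 19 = 4823271807205.26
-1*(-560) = 560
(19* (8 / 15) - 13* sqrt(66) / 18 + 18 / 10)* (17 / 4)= 3043 / 60 - 221* sqrt(66) / 72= 25.78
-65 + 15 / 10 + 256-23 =339 / 2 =169.50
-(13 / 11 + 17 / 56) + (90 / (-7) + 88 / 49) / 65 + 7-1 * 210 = -57360861 / 280280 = -204.66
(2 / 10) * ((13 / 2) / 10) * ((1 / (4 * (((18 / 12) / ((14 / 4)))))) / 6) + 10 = 72091 / 7200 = 10.01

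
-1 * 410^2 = -168100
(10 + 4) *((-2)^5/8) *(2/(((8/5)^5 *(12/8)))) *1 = -21875/3072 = -7.12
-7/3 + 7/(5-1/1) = -7/12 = -0.58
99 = 99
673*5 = 3365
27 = 27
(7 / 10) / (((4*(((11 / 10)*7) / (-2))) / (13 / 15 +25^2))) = -4694 / 165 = -28.45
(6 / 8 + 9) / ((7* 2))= 39 / 56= 0.70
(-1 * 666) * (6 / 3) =-1332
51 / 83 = 0.61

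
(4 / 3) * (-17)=-68 / 3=-22.67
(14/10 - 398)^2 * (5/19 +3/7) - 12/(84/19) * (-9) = 361851813/3325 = 108827.61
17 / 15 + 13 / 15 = 2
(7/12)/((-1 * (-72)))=7/864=0.01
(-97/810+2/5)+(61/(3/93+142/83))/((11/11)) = 1708667/48438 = 35.28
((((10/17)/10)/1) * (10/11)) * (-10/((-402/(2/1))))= 100/37587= 0.00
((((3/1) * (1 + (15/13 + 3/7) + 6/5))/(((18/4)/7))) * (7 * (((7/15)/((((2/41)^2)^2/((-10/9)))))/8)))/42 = -34041942767/1010880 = -33675.55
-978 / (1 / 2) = -1956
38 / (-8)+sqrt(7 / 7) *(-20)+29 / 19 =-1765 / 76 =-23.22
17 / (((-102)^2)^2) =1 / 6367248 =0.00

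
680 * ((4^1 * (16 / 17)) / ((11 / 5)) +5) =50200 / 11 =4563.64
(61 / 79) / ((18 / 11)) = 0.47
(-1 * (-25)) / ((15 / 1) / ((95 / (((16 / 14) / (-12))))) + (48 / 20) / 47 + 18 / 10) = 156275 / 11477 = 13.62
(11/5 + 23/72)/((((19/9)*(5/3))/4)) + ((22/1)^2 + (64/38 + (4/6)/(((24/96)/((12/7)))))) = 3279247/6650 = 493.12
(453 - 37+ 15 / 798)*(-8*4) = -1770576 / 133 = -13312.60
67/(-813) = -67/813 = -0.08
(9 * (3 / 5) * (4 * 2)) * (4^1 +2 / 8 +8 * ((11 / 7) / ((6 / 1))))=9594 / 35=274.11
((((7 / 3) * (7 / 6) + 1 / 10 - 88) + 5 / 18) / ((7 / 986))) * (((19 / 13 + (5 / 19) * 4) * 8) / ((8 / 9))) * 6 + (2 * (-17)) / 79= -1108835638532 / 682955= -1623585.21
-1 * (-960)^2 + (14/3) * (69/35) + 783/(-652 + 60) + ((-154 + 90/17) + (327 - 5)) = -46365795451/50320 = -921418.83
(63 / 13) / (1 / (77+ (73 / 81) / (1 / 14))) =50813 / 117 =434.30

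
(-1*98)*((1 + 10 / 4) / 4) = -343 / 4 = -85.75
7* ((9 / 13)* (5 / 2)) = 315 / 26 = 12.12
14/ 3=4.67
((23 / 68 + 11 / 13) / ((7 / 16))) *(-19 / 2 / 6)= -6631 / 1547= -4.29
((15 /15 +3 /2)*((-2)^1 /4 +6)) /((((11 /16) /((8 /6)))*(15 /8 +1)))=640 /69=9.28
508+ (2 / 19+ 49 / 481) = 4644505 / 9139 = 508.21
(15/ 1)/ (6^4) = 5/ 432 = 0.01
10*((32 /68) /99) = 80 /1683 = 0.05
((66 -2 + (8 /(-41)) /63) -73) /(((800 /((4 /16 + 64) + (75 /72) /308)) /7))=-2209043611 /436423680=-5.06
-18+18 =0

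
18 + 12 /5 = 102 /5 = 20.40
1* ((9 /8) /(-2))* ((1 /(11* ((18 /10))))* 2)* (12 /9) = -5 /66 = -0.08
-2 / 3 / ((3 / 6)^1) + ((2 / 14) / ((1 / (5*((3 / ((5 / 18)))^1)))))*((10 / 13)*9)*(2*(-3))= -87844 / 273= -321.77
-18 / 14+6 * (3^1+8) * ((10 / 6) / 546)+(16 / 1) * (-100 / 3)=-48632 / 91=-534.42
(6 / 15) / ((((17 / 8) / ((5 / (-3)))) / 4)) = -1.25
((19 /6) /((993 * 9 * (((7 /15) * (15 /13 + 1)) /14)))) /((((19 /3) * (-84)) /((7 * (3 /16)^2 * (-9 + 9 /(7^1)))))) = 585 /33216512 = 0.00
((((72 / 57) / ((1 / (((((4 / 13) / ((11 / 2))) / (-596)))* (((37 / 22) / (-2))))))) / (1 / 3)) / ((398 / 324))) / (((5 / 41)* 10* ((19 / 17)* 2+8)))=0.00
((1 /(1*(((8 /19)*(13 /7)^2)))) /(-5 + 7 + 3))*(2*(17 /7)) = 2261 /3380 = 0.67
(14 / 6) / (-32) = -7 / 96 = -0.07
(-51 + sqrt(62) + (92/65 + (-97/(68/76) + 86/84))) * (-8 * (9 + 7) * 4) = 1864984832/23205 - 512 * sqrt(62) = 76338.46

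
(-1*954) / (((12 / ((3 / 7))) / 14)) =-477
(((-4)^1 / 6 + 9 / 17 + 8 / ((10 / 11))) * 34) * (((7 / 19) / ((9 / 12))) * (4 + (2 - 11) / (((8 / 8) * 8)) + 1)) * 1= 479353 / 855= 560.65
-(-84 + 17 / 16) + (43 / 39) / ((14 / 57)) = 127293 / 1456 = 87.43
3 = 3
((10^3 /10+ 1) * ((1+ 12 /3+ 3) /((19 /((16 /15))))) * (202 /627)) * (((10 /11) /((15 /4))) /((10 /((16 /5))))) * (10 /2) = 5.67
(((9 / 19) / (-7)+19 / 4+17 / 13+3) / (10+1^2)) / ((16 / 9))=559575 / 1217216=0.46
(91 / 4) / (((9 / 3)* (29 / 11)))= 1001 / 348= 2.88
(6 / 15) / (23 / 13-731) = -0.00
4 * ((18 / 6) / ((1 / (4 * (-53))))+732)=384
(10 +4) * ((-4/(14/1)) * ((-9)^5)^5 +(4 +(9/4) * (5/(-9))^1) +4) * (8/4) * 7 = 40202287310743744971135267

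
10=10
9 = 9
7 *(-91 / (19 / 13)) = -8281 / 19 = -435.84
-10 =-10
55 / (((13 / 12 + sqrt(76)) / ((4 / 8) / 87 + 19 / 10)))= -474188 / 312475 + 875424*sqrt(19) / 312475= 10.69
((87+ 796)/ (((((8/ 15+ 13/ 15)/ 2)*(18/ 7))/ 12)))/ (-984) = -4415/ 738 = -5.98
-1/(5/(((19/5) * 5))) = -19/5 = -3.80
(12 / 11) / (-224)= -3 / 616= -0.00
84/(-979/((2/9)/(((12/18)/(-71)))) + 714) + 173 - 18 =2772923/17877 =155.11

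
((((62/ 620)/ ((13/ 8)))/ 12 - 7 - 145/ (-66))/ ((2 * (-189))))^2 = 5230369/ 32464832400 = 0.00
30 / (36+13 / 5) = 0.78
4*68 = 272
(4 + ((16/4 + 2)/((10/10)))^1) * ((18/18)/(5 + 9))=5/7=0.71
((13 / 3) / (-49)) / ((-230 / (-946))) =-6149 / 16905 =-0.36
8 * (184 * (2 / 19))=2944 / 19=154.95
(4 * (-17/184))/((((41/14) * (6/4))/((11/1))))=-2618/2829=-0.93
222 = 222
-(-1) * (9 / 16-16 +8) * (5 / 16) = -595 / 256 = -2.32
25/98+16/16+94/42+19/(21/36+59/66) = 16.35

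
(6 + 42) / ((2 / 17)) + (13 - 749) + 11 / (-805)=-264051 / 805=-328.01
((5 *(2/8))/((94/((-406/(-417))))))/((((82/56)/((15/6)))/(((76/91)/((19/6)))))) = 0.01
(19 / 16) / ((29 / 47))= 1.92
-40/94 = -0.43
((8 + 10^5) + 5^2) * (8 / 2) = 400132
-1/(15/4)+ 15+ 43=866/15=57.73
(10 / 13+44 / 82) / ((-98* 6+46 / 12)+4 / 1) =-4176 / 1855373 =-0.00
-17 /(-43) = 17 /43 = 0.40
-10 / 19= -0.53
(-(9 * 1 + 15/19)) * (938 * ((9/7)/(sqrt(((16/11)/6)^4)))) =-61070031/304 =-200888.26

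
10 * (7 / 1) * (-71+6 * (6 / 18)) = -4830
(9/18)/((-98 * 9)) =-0.00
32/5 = 6.40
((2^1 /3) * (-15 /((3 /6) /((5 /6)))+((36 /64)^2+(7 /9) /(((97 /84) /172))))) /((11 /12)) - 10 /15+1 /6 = 6740227 /102432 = 65.80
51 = 51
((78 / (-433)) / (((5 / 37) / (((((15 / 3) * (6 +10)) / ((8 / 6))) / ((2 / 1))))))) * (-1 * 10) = 173160 / 433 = 399.91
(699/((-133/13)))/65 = -699/665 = -1.05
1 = 1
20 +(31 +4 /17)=871 /17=51.24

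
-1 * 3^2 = -9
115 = 115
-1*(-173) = 173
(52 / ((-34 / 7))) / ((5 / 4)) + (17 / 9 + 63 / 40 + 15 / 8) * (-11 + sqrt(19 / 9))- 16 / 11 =-462805 / 6732 + 961 * sqrt(19) / 540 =-60.99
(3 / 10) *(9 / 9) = 3 / 10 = 0.30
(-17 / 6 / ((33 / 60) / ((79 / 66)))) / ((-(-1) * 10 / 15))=-6715 / 726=-9.25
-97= -97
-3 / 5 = -0.60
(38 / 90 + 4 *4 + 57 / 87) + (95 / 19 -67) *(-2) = 184106 / 1305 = 141.08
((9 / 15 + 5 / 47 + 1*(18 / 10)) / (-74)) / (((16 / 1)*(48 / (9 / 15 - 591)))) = 72447 / 2782400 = 0.03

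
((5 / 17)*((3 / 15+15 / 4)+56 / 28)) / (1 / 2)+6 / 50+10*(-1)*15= -146.38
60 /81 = 20 /27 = 0.74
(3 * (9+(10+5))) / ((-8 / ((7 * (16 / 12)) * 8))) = -672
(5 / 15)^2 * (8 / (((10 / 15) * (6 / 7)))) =14 / 9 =1.56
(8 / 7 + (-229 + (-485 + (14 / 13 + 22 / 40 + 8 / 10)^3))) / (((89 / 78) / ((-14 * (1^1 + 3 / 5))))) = 257836688589 / 18801250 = 13713.81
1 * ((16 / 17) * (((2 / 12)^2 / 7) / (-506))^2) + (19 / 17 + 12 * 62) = 12872292599629 / 17275517028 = 745.12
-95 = -95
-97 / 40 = -2.42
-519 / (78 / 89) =-15397 / 26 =-592.19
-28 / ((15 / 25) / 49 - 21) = 3430 / 2571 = 1.33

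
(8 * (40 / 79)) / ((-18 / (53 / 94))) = -4240 / 33417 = -0.13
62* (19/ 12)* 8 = 2356/ 3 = 785.33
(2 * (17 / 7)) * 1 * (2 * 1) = 68 / 7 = 9.71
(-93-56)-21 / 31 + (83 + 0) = -2067 / 31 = -66.68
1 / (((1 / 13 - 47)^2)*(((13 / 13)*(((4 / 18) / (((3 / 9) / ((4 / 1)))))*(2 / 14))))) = 3549 / 2976800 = 0.00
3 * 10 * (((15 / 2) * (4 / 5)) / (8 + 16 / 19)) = 285 / 14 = 20.36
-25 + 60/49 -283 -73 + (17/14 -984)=-133531/98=-1362.56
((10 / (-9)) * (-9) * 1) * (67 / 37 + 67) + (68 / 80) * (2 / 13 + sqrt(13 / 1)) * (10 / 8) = 17 * sqrt(13) / 16 + 2648469 / 3848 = 692.10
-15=-15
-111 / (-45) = 2.47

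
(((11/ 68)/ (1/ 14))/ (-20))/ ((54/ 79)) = -6083/ 36720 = -0.17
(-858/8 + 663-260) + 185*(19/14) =15311/28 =546.82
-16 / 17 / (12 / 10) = -40 / 51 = -0.78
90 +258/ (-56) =2391/ 28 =85.39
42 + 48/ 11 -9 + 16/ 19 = 7985/ 209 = 38.21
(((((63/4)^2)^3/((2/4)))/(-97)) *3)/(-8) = 187570506627/1589248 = 118024.69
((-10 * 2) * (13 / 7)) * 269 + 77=-9914.43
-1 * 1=-1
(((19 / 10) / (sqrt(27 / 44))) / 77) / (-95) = -0.00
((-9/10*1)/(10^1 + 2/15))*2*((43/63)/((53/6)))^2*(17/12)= -31433/20921432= -0.00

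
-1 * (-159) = 159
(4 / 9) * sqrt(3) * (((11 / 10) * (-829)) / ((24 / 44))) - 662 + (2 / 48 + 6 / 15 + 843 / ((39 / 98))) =2272529 / 1560 - 100309 * sqrt(3) / 135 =169.78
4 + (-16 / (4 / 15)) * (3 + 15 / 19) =-4244 / 19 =-223.37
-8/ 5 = -1.60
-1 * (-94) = 94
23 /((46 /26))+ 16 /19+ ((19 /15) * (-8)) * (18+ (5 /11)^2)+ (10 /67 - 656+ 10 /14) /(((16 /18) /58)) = -2776550854559 /64693860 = -42918.31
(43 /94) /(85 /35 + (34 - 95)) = -0.01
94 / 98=47 / 49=0.96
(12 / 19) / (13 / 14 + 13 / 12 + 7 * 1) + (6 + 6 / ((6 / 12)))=259902 / 14383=18.07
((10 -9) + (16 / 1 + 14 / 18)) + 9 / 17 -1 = 2648 / 153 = 17.31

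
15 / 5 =3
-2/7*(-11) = 22/7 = 3.14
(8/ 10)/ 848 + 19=20141/ 1060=19.00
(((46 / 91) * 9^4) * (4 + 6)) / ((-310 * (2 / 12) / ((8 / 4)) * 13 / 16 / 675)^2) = 34299389.33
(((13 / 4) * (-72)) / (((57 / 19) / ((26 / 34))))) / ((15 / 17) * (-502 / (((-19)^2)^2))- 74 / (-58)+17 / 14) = -1375668476 / 57353073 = -23.99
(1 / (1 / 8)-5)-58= -55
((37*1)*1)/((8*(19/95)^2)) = 925/8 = 115.62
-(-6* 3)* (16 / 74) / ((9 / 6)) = 96 / 37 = 2.59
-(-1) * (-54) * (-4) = 216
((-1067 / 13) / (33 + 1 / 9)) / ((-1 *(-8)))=-9603 / 30992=-0.31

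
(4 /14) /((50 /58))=58 /175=0.33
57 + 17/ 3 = 188/ 3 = 62.67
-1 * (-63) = 63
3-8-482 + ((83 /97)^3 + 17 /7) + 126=-2286806721 /6388711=-357.94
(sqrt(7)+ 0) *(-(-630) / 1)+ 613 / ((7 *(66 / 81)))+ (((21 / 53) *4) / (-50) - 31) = 15598057 / 204050+ 630 *sqrt(7) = 1743.27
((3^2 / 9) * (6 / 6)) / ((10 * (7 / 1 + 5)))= 1 / 120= 0.01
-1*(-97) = 97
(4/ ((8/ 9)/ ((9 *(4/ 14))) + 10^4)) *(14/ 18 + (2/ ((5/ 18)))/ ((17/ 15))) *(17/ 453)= 0.00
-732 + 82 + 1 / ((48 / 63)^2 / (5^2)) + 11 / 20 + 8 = -765931 / 1280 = -598.38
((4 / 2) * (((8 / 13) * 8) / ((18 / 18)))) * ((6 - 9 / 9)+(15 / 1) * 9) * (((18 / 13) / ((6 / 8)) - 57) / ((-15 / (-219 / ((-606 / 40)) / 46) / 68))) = 108308.31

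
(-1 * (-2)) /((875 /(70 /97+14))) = 408 /12125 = 0.03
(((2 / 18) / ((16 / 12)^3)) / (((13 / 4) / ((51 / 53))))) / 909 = 17 / 1113424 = 0.00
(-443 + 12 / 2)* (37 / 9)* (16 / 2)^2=-114979.56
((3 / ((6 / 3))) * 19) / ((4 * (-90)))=-19 / 240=-0.08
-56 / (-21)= 8 / 3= 2.67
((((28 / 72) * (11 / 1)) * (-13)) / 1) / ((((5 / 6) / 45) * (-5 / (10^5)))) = 60060000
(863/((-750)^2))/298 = 863/167625000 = 0.00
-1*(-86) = 86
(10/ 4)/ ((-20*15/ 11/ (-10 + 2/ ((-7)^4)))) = 33011/ 36015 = 0.92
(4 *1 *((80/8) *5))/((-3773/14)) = -400/539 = -0.74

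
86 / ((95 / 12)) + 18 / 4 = 2919 / 190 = 15.36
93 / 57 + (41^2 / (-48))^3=-90248552227 / 2101248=-42949.98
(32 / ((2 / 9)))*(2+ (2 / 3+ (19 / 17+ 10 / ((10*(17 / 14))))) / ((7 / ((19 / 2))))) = 13560 / 17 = 797.65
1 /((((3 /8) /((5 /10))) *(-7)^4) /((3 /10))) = 2 /12005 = 0.00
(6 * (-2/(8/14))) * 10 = -210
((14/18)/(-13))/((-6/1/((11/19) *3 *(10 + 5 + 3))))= 77/247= 0.31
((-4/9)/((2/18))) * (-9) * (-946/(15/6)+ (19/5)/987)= -4481724/329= -13622.26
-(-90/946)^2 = -2025/223729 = -0.01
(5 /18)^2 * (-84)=-175 /27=-6.48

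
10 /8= 5 /4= 1.25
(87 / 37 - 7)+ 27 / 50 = -7601 / 1850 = -4.11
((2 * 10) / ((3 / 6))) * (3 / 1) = 120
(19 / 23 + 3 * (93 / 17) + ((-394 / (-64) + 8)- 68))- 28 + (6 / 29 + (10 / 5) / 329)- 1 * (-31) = -3986346673 / 119376992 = -33.39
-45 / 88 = -0.51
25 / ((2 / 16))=200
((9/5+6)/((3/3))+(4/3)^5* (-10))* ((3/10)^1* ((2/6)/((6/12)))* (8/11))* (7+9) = -485504/6075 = -79.92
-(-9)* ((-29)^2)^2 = 6365529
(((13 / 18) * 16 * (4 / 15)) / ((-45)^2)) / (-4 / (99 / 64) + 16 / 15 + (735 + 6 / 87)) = 132704 / 63970400025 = 0.00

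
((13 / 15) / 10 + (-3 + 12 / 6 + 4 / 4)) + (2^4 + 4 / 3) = 871 / 50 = 17.42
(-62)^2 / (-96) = -961 / 24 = -40.04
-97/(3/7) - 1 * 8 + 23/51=-3976/17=-233.88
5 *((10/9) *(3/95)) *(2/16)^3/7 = 5/102144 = 0.00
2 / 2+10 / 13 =23 / 13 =1.77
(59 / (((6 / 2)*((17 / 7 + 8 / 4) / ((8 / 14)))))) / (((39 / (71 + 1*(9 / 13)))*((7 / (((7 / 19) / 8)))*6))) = 13747 / 2687607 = 0.01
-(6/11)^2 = -36/121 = -0.30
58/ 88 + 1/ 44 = 15/ 22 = 0.68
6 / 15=2 / 5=0.40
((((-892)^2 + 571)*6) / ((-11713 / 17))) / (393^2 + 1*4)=-4777410 / 106418117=-0.04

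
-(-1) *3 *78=234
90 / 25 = 18 / 5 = 3.60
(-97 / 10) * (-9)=873 / 10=87.30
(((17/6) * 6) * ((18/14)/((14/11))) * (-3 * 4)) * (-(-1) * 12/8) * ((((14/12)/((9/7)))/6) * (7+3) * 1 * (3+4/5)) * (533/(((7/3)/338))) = -960130743/7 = -137161534.71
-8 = -8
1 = 1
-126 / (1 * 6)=-21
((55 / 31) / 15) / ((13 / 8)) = 88 / 1209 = 0.07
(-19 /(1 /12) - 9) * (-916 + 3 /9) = 217013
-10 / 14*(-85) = 425 / 7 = 60.71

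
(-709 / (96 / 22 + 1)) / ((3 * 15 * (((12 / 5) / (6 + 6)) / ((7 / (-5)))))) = 54593 / 2655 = 20.56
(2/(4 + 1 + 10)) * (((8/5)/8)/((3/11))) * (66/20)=121/375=0.32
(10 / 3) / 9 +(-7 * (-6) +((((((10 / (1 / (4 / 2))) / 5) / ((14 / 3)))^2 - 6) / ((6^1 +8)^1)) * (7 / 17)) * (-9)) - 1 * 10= 759389 / 22491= 33.76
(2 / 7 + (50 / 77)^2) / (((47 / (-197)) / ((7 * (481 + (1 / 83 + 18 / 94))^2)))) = -2911415405340026250 / 605805440009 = -4805858.80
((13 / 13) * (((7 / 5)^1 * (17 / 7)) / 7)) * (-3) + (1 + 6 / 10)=1 / 7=0.14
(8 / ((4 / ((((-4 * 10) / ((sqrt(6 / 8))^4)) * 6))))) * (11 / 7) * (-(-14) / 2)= -28160 / 3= -9386.67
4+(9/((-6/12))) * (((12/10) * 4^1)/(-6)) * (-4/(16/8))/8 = 2/5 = 0.40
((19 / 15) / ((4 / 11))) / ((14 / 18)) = 627 / 140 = 4.48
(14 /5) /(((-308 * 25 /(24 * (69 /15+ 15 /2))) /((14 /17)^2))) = -12936 /180625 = -0.07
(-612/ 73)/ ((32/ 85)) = -13005/ 584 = -22.27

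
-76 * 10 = -760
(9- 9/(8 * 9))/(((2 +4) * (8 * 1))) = 71/384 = 0.18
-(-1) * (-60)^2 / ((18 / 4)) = 800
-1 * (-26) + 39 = 65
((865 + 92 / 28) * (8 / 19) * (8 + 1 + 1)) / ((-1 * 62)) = -58.97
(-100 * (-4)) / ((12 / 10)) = 1000 / 3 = 333.33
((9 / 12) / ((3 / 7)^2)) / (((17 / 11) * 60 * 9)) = 539 / 110160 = 0.00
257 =257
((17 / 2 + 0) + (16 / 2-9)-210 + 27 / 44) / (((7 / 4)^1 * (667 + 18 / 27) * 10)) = -3807 / 220330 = -0.02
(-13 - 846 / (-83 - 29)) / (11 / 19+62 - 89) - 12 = -331549 / 28112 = -11.79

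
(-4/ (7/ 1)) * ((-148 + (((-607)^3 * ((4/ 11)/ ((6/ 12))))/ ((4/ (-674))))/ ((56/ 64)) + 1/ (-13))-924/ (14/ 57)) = -125414930505076/ 7007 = -17898520123.46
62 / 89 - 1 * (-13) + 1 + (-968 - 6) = -959.30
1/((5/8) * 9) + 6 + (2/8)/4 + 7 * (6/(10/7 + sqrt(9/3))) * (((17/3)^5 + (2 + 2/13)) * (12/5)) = -1158113114731/1319760 + 10133561816 * sqrt(3)/16497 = 186423.59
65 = 65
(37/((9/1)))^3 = 50653/729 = 69.48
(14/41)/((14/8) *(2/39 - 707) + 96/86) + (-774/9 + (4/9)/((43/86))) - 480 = -565.11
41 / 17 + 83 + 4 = 1520 / 17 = 89.41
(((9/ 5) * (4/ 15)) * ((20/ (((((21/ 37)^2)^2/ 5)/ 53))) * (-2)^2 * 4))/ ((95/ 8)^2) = 1627431452672/ 585063675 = 2781.63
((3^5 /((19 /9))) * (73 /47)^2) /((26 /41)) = 477835443 /1091246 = 437.88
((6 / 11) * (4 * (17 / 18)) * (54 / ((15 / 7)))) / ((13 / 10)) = 5712 / 143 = 39.94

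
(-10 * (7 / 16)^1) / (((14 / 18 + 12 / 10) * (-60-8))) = 1575 / 48416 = 0.03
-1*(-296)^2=-87616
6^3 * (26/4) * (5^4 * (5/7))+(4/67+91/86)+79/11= 278092207343/443674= 626794.01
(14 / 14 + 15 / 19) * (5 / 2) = 85 / 19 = 4.47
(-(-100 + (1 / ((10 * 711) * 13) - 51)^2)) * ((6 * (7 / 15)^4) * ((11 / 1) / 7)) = -80616921787325693 / 72084135093750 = -1118.37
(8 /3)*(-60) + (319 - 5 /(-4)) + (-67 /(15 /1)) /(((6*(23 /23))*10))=72079 /450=160.18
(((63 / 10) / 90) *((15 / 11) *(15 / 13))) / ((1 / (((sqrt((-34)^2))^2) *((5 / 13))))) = 91035 / 1859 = 48.97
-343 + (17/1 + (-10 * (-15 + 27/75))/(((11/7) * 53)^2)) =-553983202/1699445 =-325.98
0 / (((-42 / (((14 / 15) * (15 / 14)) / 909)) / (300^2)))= 0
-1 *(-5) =5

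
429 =429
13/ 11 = 1.18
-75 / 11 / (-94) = 75 / 1034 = 0.07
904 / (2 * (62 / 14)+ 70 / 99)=156618 / 1657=94.52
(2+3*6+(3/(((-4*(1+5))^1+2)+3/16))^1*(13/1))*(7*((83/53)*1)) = 3692836/18497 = 199.65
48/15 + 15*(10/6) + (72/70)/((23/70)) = 3603/115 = 31.33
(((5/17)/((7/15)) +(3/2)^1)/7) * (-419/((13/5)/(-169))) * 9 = 124273305/1666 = 74593.82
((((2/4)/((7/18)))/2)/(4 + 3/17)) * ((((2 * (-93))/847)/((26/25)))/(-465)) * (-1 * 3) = -2295/10944934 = -0.00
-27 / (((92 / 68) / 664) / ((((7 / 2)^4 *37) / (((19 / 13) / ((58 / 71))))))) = -1275927542253 / 31027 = -41123136.05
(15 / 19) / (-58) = -15 / 1102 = -0.01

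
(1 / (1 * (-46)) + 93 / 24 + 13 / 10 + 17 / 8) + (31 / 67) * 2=8.20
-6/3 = -2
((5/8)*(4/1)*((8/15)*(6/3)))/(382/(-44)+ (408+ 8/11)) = 176/26403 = 0.01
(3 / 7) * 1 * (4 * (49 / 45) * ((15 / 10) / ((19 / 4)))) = 56 / 95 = 0.59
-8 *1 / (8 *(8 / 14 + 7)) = -0.13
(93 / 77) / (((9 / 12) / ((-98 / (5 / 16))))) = -505.02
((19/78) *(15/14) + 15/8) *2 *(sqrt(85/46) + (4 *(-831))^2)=1555 *sqrt(3910)/16744 + 4295289420/91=47200988.44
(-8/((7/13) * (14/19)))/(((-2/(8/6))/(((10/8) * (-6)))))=-4940/49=-100.82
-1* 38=-38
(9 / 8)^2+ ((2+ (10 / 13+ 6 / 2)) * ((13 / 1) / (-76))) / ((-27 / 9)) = 1939 / 1216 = 1.59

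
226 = 226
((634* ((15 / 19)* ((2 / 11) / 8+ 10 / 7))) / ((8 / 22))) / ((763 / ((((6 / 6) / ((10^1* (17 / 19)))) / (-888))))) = -141699 / 430014592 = -0.00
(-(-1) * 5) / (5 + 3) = 5 / 8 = 0.62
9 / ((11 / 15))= 135 / 11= 12.27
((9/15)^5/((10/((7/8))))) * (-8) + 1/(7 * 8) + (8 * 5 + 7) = 41092997/875000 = 46.96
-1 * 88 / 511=-88 / 511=-0.17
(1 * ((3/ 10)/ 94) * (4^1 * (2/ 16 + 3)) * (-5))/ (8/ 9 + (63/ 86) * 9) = -29025/ 1088708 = -0.03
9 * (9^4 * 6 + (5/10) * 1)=708597/2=354298.50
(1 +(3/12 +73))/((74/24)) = 891/37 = 24.08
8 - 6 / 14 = 53 / 7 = 7.57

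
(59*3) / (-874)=-177 / 874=-0.20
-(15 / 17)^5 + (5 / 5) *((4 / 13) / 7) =-63423697 / 129206987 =-0.49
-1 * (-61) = 61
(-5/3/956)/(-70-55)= 1/71700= 0.00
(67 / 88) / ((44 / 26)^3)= 147199 / 937024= 0.16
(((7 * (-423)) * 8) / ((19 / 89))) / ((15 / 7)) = -4919208 / 95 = -51781.14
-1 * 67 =-67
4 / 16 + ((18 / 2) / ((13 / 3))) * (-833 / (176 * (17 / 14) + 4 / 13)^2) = 2981551 / 14048688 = 0.21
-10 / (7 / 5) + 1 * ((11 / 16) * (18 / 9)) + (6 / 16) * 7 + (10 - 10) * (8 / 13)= -22 / 7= -3.14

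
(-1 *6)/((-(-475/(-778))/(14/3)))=21784/475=45.86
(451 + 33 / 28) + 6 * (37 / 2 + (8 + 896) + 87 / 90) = 839017 / 140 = 5992.98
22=22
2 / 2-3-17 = -19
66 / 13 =5.08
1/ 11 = 0.09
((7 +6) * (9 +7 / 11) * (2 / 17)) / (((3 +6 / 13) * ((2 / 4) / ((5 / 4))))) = 10.64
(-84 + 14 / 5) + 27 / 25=-2003 / 25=-80.12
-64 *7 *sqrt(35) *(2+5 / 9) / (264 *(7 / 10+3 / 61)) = -785680 *sqrt(35) / 135729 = -34.25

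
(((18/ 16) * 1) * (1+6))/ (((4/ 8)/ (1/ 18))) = 7/ 8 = 0.88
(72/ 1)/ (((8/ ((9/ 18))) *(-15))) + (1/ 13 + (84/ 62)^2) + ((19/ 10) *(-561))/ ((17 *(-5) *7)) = 7441948/ 2186275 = 3.40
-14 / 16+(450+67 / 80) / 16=34947 / 1280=27.30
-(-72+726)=-654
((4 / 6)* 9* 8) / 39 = 16 / 13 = 1.23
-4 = -4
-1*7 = -7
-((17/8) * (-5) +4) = 6.62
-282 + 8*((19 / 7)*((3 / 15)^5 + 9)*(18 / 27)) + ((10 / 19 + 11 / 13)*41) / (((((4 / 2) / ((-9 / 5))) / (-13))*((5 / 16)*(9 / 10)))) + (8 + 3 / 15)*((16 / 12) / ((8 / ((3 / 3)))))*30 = 397249843 / 178125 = 2230.17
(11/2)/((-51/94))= -517/51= -10.14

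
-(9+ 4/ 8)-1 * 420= -859/ 2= -429.50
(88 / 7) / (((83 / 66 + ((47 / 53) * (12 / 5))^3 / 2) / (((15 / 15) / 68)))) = 27021175500 / 888335193613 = 0.03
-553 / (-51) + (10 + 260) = 14323 / 51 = 280.84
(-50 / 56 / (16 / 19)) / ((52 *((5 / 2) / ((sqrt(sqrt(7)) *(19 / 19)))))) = -95 *7^(1 / 4) / 11648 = -0.01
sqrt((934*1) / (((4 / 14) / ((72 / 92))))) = 3*sqrt(150374) / 23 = 50.58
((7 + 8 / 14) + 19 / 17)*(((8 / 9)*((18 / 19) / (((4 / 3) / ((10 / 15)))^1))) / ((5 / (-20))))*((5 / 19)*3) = -496320 / 42959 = -11.55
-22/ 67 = -0.33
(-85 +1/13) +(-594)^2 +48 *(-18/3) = 4582020/13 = 352463.08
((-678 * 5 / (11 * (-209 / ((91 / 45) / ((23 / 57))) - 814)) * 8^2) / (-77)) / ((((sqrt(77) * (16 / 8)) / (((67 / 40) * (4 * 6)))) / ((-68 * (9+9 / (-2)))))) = 17347644288 * sqrt(77) / 725505473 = 209.82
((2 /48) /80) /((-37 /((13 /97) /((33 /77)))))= -0.00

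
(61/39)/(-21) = -61/819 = -0.07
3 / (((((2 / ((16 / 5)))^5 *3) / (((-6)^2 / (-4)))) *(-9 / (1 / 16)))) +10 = 33298 / 3125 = 10.66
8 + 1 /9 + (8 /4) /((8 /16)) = 109 /9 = 12.11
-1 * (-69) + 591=660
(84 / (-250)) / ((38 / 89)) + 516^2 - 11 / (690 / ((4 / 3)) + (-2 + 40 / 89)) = 5279540914969 / 19828875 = 266255.19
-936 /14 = -468 /7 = -66.86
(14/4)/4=7/8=0.88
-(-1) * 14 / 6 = 2.33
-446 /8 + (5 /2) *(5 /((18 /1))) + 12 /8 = -482 /9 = -53.56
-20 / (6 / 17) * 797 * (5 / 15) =-135490 / 9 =-15054.44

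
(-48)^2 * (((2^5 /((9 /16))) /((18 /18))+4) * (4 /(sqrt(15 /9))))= 561152 * sqrt(15) /5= 434666.47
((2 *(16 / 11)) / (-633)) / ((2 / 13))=-208 / 6963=-0.03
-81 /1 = -81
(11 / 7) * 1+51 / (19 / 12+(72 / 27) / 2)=667 / 35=19.06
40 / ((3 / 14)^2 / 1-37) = -7840 / 7243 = -1.08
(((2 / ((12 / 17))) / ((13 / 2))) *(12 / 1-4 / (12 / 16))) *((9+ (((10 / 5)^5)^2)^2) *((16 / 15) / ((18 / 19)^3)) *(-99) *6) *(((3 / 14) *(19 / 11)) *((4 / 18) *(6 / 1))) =-74339039307040 / 66339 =-1120593305.70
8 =8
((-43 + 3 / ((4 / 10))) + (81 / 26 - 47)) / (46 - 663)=1032 / 8021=0.13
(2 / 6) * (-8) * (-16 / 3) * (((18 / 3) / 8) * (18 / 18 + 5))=64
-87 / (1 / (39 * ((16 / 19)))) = -54288 / 19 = -2857.26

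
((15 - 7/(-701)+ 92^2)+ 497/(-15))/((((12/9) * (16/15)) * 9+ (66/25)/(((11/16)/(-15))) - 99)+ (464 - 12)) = 88808393/3240723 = 27.40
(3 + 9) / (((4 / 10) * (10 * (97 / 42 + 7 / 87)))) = 3654 / 2911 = 1.26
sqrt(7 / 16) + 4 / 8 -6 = -11 / 2 + sqrt(7) / 4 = -4.84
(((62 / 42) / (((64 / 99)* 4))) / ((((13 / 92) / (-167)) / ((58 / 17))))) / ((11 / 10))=-51795885 / 24752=-2092.59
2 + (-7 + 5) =0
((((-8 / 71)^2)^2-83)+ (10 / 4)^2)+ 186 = 109.25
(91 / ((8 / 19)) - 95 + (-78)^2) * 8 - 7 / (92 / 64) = 1141631 / 23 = 49636.13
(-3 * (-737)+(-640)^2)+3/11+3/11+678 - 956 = 4526869/11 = 411533.55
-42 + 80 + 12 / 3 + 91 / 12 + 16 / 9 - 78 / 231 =141437 / 2772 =51.02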